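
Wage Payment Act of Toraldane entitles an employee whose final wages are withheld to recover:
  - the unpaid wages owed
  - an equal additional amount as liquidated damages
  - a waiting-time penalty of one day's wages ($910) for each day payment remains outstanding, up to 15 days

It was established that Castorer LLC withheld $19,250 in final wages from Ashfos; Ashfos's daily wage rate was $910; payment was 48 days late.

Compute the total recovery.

$52,150

Liquidated damages (equal amount): $19,250
Penalty days: min(48, 15) = 15
Waiting-time penalty: 15 × $910 = $13,650
Total award: $19,250 + $19,250 + $13,650 = $52,150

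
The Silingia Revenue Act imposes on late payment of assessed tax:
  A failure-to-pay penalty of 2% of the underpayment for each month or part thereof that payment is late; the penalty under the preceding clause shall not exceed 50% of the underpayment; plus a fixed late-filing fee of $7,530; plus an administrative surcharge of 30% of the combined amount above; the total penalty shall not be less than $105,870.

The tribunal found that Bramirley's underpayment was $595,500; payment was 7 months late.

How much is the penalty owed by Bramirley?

Penalty: $118,170

Accrued rate: 2% × 7 = 14%, capped at 50% → 14%
Failure-to-pay penalty: 14% of $595,500 = $83,370
Penalty before surcharge: $83,370 + $7,530 = $90,900
Administrative surcharge: 30% of $90,900 = $27,270
Total penalty: $90,900 + $27,270 = $118,170
Minimum $105,870: $118,170 meets the minimum, no increase.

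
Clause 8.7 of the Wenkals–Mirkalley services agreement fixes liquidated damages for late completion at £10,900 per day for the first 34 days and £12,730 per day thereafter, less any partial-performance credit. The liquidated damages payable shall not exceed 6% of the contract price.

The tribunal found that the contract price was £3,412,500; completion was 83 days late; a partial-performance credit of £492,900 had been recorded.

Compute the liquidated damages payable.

First 34 days: 34 × £10,900 = £370,600
Remaining days: (83 − 34) × £12,730 = £623,770
Accrued per-day damages: £370,600 + £623,770 = £994,370
Less partial-performance credit: £994,370 − £492,900 = £501,470
Cap: 6% of £3,412,500 = £204,750
Cap at £204,750: £501,470 exceeds the cap → £204,750

£204,750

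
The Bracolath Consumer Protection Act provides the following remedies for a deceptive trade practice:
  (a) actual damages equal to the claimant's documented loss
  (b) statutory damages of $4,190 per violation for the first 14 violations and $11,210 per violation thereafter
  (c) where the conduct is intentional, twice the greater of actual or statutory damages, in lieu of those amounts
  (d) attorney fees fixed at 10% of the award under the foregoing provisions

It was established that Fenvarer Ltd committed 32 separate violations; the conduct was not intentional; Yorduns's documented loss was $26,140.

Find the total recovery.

First 14 violations: 14 × $4,190 = $58,660
Remaining violations: (32 − 14) × $11,210 = $201,780
Statutory damages: $58,660 + $201,780 = $260,440
Conduct not intentional: the in-lieu enhancement does not apply.
Actual plus statutory damages: $26,140 + $260,440 = $286,580
Attorney fees: 10% of $286,580 = $28,658
Total recovery: $286,580 + $28,658 = $315,238

Total recovery: $315,238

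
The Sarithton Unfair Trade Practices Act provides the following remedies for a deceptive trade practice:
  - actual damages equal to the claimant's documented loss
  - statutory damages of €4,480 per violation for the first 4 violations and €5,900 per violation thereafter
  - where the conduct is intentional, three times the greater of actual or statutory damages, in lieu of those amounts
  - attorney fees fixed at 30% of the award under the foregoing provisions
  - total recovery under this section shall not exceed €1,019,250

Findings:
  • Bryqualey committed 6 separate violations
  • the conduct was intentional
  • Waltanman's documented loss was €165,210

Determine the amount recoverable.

First 4 violations: 4 × €4,480 = €17,920
Remaining violations: (6 − 4) × €5,900 = €11,800
Statutory damages: €17,920 + €11,800 = €29,720
Greater of actual damages (€165,210) or statutory damages (€29,720): €165,210
Trebled: 3 × €165,210 = €495,630
Attorney fees: 30% of €495,630 = €148,689
Total before cap: €495,630 + €148,689 = €644,319
Cap at €1,019,250: €644,319 is within the cap, no reduction.

€644,319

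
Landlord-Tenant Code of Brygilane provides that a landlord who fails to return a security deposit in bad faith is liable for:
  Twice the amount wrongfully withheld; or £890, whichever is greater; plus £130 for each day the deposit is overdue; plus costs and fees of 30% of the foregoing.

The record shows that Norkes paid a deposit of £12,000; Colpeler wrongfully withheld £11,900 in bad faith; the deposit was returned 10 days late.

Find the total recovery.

£32,630

Doubled: 2 × £11,900 = £23,800
Minimum £890: £23,800 meets the minimum, no increase.
Late-return penalty: 10 × £130 = £1,300
Damages plus late penalty: £23,800 + £1,300 = £25,100
Costs and fees: 30% of £25,100 = £7,530
Total recovery: £25,100 + £7,530 = £32,630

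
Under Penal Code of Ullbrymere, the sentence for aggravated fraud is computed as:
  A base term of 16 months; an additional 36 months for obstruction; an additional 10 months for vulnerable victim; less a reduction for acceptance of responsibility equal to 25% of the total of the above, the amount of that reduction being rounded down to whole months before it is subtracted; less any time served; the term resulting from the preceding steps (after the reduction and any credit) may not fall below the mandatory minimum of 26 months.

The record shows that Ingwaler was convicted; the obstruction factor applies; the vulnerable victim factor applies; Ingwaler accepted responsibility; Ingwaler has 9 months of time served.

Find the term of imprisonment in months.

38 months

Obstruction enhancement: +36 months
Vulnerable victim enhancement: +10 months
Adjusted term: 16 months + 36 months + 10 months = 62 months
Acceptance of responsibility reduction: 25% of 62 months = 15 months (rounded down)
After reduction: 62 − 15 = 47 months
Less time served: 47 months − 9 months = 38 months
Minimum 26 months: 38 months meets the minimum, no increase.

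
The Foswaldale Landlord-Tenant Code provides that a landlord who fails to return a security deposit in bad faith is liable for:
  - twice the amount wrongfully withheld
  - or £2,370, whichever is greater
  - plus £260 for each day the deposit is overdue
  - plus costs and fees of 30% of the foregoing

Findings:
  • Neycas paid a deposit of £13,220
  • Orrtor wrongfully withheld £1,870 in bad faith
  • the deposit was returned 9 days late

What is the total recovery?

Doubled: 2 × £1,870 = £3,740
Minimum £2,370: £3,740 meets the minimum, no increase.
Late-return penalty: 9 × £260 = £2,340
Damages plus late penalty: £3,740 + £2,340 = £6,080
Costs and fees: 30% of £6,080 = £1,824
Total recovery: £6,080 + £1,824 = £7,904

Recovery: £7,904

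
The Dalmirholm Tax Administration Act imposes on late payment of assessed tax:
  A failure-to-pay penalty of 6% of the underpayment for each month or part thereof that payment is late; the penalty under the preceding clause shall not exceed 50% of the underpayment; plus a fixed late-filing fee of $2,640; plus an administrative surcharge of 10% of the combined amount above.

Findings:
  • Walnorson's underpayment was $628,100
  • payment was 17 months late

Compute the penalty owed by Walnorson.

Accrued rate: 6% × 17 = 102%, capped at 50% → 50%
Failure-to-pay penalty: 50% of $628,100 = $314,050
Penalty before surcharge: $314,050 + $2,640 = $316,690
Administrative surcharge: 10% of $316,690 = $31,669
Total penalty: $316,690 + $31,669 = $348,359

$348,359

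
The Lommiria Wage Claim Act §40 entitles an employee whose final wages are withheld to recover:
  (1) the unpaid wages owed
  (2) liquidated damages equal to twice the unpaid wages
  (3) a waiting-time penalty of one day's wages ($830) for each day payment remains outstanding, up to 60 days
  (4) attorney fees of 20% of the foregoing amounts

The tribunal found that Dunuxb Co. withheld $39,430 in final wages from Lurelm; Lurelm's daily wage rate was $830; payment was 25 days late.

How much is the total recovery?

Doubled: 2 × $39,430 = $78,860
Penalty days: min(25, 60) = 25
Waiting-time penalty: 25 × $830 = $20,750
Subtotal: $39,430 + $78,860 + $20,750 = $139,040
Attorney fees: 20% of $139,040 = $27,808
Total award: $139,040 + $27,808 = $166,848

$166,848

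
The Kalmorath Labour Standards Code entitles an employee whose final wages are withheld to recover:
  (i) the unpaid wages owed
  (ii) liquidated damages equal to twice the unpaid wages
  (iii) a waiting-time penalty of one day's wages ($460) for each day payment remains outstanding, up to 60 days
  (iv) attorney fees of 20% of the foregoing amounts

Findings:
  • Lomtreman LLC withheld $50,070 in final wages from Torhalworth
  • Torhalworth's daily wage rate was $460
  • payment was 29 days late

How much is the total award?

Total award: $196,260

Doubled: 2 × $50,070 = $100,140
Penalty days: min(29, 60) = 29
Waiting-time penalty: 29 × $460 = $13,340
Subtotal: $50,070 + $100,140 + $13,340 = $163,550
Attorney fees: 20% of $163,550 = $32,710
Total award: $163,550 + $32,710 = $196,260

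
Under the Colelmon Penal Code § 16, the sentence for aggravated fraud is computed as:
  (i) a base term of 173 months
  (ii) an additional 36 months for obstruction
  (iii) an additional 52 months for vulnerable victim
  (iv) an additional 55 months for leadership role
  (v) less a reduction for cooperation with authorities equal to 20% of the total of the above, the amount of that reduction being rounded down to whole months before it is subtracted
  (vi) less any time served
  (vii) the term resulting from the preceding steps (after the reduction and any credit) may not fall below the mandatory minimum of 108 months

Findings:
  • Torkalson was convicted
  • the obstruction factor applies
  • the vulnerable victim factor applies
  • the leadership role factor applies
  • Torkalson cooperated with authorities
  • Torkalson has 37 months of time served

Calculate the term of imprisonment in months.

216 months

Obstruction enhancement: +36 months
Vulnerable victim enhancement: +52 months
Leadership role enhancement: +55 months
Adjusted term: 173 months + 36 months + 52 months + 55 months = 316 months
Cooperation with authorities reduction: 20% of 316 months = 63 months (rounded down)
After reduction: 316 − 63 = 253 months
Less time served: 253 months − 37 months = 216 months
Minimum 108 months: 216 months meets the minimum, no increase.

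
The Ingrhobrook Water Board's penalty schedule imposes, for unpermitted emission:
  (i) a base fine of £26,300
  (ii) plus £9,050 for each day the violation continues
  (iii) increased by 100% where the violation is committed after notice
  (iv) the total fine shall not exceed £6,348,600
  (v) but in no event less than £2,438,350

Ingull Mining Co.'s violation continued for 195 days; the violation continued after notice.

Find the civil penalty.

£3,582,100

Per-day component: 195 × £9,050 = £1,764,750
Base plus per-day: £26,300 + £1,764,750 = £1,791,050
Enhancement: 100% of £1,791,050 = £1,791,050
Enhanced fine: £1,791,050 + £1,791,050 = £3,582,100
Cap at £6,348,600: £3,582,100 is within the cap, no reduction.
Minimum £2,438,350: £3,582,100 meets the minimum, no increase.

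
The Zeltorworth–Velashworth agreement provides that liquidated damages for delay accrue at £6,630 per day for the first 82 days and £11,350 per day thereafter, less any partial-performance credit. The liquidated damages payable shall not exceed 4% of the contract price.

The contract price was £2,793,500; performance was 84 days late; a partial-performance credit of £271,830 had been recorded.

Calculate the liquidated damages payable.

First 82 days: 82 × £6,630 = £543,660
Remaining days: (84 − 82) × £11,350 = £22,700
Accrued per-day damages: £543,660 + £22,700 = £566,360
Less partial-performance credit: £566,360 − £271,830 = £294,530
Cap: 4% of £2,793,500 = £111,740
Cap at £111,740: £294,530 exceeds the cap → £111,740

Liquidated damages: £111,740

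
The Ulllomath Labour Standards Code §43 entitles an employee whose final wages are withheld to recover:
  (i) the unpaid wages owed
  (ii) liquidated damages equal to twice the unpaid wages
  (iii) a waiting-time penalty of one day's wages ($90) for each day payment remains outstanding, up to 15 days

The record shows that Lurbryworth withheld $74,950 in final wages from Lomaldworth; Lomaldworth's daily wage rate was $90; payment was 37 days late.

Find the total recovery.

$226,200

Doubled: 2 × $74,950 = $149,900
Penalty days: min(37, 15) = 15
Waiting-time penalty: 15 × $90 = $1,350
Total award: $74,950 + $149,900 + $1,350 = $226,200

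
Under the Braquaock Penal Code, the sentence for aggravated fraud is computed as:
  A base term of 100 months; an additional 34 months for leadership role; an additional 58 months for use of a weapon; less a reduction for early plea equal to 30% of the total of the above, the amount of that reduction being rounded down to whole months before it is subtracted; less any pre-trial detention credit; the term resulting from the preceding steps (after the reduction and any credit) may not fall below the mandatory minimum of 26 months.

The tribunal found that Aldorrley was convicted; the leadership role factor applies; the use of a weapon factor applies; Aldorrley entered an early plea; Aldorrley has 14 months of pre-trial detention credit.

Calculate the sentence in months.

Leadership role enhancement: +34 months
Use of a weapon enhancement: +58 months
Adjusted term: 100 months + 34 months + 58 months = 192 months
Early plea reduction: 30% of 192 months = 57 months (rounded down)
After reduction: 192 − 57 = 135 months
Less pre-trial detention credit: 135 months − 14 months = 121 months
Minimum 26 months: 121 months meets the minimum, no increase.

121 months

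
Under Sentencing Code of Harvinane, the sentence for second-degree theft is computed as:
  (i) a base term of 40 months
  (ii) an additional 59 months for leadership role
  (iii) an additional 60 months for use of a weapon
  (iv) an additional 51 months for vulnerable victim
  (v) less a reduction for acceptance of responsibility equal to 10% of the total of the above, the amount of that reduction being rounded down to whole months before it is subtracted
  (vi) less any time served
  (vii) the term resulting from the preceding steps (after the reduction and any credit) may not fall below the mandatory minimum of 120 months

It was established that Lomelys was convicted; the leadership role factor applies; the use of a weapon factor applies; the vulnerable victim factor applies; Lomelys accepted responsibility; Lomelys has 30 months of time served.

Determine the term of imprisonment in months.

159 months

Leadership role enhancement: +59 months
Use of a weapon enhancement: +60 months
Vulnerable victim enhancement: +51 months
Adjusted term: 40 months + 59 months + 60 months + 51 months = 210 months
Acceptance of responsibility reduction: 10% of 210 months = 21 months (rounded down)
After reduction: 210 − 21 = 189 months
Less time served: 189 months − 30 months = 159 months
Minimum 120 months: 159 months meets the minimum, no increase.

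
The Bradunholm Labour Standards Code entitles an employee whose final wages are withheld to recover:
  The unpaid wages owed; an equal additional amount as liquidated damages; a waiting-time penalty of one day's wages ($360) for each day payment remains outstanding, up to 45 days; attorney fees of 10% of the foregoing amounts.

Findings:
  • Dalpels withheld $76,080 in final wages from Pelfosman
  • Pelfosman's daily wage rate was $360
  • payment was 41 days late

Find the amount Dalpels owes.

$183,612

Liquidated damages (equal amount): $76,080
Penalty days: min(41, 45) = 41
Waiting-time penalty: 41 × $360 = $14,760
Subtotal: $76,080 + $76,080 + $14,760 = $166,920
Attorney fees: 10% of $166,920 = $16,692
Total award: $166,920 + $16,692 = $183,612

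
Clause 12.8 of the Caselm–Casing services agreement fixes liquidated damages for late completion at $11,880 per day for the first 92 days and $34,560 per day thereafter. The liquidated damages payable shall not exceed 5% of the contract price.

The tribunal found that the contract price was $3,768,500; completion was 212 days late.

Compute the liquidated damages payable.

$188,425

First 92 days: 92 × $11,880 = $1,092,960
Remaining days: (212 − 92) × $34,560 = $4,147,200
Accrued per-day damages: $1,092,960 + $4,147,200 = $5,240,160
Cap: 5% of $3,768,500 = $188,425
Cap at $188,425: $5,240,160 exceeds the cap → $188,425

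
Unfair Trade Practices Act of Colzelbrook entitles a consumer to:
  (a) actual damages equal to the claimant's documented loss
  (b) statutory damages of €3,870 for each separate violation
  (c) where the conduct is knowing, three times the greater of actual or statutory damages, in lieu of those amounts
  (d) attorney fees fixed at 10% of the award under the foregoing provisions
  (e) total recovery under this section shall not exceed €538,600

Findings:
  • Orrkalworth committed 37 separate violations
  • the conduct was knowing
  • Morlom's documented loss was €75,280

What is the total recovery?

Statutory damages: 37 × €3,870 = €143,190
Greater of actual damages (€75,280) or statutory damages (€143,190): €143,190
Trebled: 3 × €143,190 = €429,570
Attorney fees: 10% of €429,570 = €42,957
Total before cap: €429,570 + €42,957 = €472,527
Cap at €538,600: €472,527 is within the cap, no reduction.

€472,527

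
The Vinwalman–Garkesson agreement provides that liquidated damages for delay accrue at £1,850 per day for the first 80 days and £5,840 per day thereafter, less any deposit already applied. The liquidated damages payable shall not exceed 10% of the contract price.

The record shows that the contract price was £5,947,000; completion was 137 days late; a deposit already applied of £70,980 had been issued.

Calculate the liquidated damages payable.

First 80 days: 80 × £1,850 = £148,000
Remaining days: (137 − 80) × £5,840 = £332,880
Accrued per-day damages: £148,000 + £332,880 = £480,880
Less deposit already applied: £480,880 − £70,980 = £409,900
Cap: 10% of £5,947,000 = £594,700
Cap at £594,700: £409,900 is within the cap, no reduction.

£409,900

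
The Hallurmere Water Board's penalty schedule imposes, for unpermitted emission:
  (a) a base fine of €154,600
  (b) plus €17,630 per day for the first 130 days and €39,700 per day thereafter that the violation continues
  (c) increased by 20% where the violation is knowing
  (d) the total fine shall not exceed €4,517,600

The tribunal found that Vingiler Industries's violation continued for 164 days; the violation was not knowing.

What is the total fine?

Civil penalty: €3,796,300

First 130 days: 130 × €17,630 = €2,291,900
Remaining days: (164 − 130) × €39,700 = €1,349,800
Per-day component: €2,291,900 + €1,349,800 = €3,641,700
Base plus per-day: €154,600 + €3,641,700 = €3,796,300
The violation was not knowing: no 20% increase.
Cap at €4,517,600: €3,796,300 is within the cap, no reduction.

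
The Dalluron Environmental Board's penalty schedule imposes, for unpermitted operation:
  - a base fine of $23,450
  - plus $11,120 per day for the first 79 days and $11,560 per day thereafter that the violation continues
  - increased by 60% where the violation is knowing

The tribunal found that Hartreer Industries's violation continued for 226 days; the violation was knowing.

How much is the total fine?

First 79 days: 79 × $11,120 = $878,480
Remaining days: (226 − 79) × $11,560 = $1,699,320
Per-day component: $878,480 + $1,699,320 = $2,577,800
Base plus per-day: $23,450 + $2,577,800 = $2,601,250
Enhancement: 60% of $2,601,250 = $1,560,750
Enhanced fine: $2,601,250 + $1,560,750 = $4,162,000

Civil penalty: $4,162,000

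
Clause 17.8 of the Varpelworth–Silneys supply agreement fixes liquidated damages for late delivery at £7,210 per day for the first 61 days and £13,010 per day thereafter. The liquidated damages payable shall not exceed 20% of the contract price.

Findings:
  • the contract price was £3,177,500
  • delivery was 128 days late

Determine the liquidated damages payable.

£635,500

First 61 days: 61 × £7,210 = £439,810
Remaining days: (128 − 61) × £13,010 = £871,670
Accrued per-day damages: £439,810 + £871,670 = £1,311,480
Cap: 20% of £3,177,500 = £635,500
Cap at £635,500: £1,311,480 exceeds the cap → £635,500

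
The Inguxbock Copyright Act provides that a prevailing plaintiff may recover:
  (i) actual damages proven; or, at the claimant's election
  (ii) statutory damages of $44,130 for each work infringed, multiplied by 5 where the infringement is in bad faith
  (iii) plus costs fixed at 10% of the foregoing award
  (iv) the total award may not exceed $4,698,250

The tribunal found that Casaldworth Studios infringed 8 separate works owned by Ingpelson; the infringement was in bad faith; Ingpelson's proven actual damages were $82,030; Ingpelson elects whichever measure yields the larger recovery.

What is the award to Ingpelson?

Statutory damages: 8 × $44,130 = $353,040
Multiplied by 5: 5 × $353,040 = $1,765,200
Greater of actual damages ($82,030) or enhanced statutory damages ($1,765,200): $1,765,200
Costs: 10% of $1,765,200 = $176,520
Award plus costs: $1,765,200 + $176,520 = $1,941,720
Cap at $4,698,250: $1,941,720 is within the cap, no reduction.

$1,941,720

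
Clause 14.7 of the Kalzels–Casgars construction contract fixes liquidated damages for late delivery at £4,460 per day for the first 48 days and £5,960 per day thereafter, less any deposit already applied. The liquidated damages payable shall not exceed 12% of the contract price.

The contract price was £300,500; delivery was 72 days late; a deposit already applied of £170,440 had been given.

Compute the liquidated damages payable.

Liquidated damages: £36,060

First 48 days: 48 × £4,460 = £214,080
Remaining days: (72 − 48) × £5,960 = £143,040
Accrued per-day damages: £214,080 + £143,040 = £357,120
Less deposit already applied: £357,120 − £170,440 = £186,680
Cap: 12% of £300,500 = £36,060
Cap at £36,060: £186,680 exceeds the cap → £36,060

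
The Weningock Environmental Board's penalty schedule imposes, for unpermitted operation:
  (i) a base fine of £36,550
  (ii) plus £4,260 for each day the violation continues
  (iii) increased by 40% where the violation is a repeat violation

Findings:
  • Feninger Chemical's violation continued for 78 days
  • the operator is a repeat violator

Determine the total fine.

£516,362

Per-day component: 78 × £4,260 = £332,280
Base plus per-day: £36,550 + £332,280 = £368,830
Enhancement: 40% of £368,830 = £147,532
Enhanced fine: £368,830 + £147,532 = £516,362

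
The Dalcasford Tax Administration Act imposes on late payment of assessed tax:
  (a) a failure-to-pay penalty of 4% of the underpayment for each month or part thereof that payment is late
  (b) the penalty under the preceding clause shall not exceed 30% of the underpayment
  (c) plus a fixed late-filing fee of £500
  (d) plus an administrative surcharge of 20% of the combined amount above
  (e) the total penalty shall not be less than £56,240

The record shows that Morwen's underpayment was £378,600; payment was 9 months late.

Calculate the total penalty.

Accrued rate: 4% × 9 = 36%, capped at 30% → 30%
Failure-to-pay penalty: 30% of £378,600 = £113,580
Penalty before surcharge: £113,580 + £500 = £114,080
Administrative surcharge: 20% of £114,080 = £22,816
Total penalty: £114,080 + £22,816 = £136,896
Minimum £56,240: £136,896 meets the minimum, no increase.

£136,896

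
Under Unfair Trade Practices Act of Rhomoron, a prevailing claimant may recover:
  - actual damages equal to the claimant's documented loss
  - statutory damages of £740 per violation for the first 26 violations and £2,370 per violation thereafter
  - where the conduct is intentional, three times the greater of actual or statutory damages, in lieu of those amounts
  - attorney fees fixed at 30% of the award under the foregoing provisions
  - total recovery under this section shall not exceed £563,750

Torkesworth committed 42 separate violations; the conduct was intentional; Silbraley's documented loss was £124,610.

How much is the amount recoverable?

First 26 violations: 26 × £740 = £19,240
Remaining violations: (42 − 26) × £2,370 = £37,920
Statutory damages: £19,240 + £37,920 = £57,160
Greater of actual damages (£124,610) or statutory damages (£57,160): £124,610
Trebled: 3 × £124,610 = £373,830
Attorney fees: 30% of £373,830 = £112,149
Total before cap: £373,830 + £112,149 = £485,979
Cap at £563,750: £485,979 is within the cap, no reduction.

£485,979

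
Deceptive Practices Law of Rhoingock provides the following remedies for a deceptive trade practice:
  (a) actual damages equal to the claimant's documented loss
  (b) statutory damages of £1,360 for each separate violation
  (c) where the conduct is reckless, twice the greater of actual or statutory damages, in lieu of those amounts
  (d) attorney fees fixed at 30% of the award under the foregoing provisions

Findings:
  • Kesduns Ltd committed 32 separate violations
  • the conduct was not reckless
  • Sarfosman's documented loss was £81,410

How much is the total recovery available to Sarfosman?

£162,409

Statutory damages: 32 × £1,360 = £43,520
Conduct not reckless: the in-lieu enhancement does not apply.
Actual plus statutory damages: £81,410 + £43,520 = £124,930
Attorney fees: 30% of £124,930 = £37,479
Total recovery: £124,930 + £37,479 = £162,409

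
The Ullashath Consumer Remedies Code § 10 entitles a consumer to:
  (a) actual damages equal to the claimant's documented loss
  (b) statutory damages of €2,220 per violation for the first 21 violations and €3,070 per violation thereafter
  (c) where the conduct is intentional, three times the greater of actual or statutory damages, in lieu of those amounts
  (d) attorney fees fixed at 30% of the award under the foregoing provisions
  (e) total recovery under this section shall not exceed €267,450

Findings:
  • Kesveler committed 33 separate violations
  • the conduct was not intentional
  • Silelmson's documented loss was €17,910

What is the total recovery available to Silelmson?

First 21 violations: 21 × €2,220 = €46,620
Remaining violations: (33 − 21) × €3,070 = €36,840
Statutory damages: €46,620 + €36,840 = €83,460
Conduct not intentional: the in-lieu enhancement does not apply.
Actual plus statutory damages: €17,910 + €83,460 = €101,370
Attorney fees: 30% of €101,370 = €30,411
Total before cap: €101,370 + €30,411 = €131,781
Cap at €267,450: €131,781 is within the cap, no reduction.

€131,781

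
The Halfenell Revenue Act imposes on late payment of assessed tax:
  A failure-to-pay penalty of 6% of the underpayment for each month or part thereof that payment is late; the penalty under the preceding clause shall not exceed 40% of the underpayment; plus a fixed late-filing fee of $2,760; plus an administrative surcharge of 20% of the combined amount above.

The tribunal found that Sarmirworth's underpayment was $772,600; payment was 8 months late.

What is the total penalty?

$374,160

Accrued rate: 6% × 8 = 48%, capped at 40% → 40%
Failure-to-pay penalty: 40% of $772,600 = $309,040
Penalty before surcharge: $309,040 + $2,760 = $311,800
Administrative surcharge: 20% of $311,800 = $62,360
Total penalty: $311,800 + $62,360 = $374,160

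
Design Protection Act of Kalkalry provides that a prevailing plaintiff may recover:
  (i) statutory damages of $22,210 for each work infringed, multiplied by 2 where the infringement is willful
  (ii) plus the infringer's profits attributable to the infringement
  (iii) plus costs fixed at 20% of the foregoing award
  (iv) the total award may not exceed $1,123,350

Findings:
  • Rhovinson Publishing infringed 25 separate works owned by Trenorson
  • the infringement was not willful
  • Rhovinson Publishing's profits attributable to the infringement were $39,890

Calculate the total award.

$714,168

Statutory damages: 25 × $22,210 = $555,250
Infringement not willful: no ×2 enhancement.
Combined award: $555,250 + $39,890 = $595,140
Costs: 20% of $595,140 = $119,028
Award plus costs: $595,140 + $119,028 = $714,168
Cap at $1,123,350: $714,168 is within the cap, no reduction.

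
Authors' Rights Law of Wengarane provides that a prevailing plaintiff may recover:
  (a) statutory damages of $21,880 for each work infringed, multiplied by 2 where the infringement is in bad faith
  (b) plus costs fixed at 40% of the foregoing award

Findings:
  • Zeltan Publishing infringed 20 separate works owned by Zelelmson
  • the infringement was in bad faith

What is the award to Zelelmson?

$1,225,280

Statutory damages: 20 × $21,880 = $437,600
Doubled: 2 × $437,600 = $875,200
Costs: 40% of $875,200 = $350,080
Award plus costs: $875,200 + $350,080 = $1,225,280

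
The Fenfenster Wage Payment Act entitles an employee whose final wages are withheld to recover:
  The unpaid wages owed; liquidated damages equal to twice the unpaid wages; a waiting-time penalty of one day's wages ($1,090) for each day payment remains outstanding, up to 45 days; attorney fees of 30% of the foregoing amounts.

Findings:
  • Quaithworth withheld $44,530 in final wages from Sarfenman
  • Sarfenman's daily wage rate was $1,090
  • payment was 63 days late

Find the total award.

$237,432

Doubled: 2 × $44,530 = $89,060
Penalty days: min(63, 45) = 45
Waiting-time penalty: 45 × $1,090 = $49,050
Subtotal: $44,530 + $89,060 + $49,050 = $182,640
Attorney fees: 30% of $182,640 = $54,792
Total award: $182,640 + $54,792 = $237,432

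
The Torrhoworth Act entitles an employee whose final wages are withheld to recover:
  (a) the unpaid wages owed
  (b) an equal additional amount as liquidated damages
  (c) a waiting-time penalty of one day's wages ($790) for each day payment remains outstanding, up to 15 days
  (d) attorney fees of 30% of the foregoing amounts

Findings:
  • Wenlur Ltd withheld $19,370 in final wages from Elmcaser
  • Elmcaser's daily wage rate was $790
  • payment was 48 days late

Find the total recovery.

Liquidated damages (equal amount): $19,370
Penalty days: min(48, 15) = 15
Waiting-time penalty: 15 × $790 = $11,850
Subtotal: $19,370 + $19,370 + $11,850 = $50,590
Attorney fees: 30% of $50,590 = $15,177
Total award: $50,590 + $15,177 = $65,767

$65,767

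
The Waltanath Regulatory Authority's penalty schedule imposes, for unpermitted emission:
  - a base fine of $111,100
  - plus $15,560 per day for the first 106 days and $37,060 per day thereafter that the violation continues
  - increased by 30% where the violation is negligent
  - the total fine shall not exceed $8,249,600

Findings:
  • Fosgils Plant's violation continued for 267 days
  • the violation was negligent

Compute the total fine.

$8,249,600

First 106 days: 106 × $15,560 = $1,649,360
Remaining days: (267 − 106) × $37,060 = $5,966,660
Per-day component: $1,649,360 + $5,966,660 = $7,616,020
Base plus per-day: $111,100 + $7,616,020 = $7,727,120
Enhancement: 30% of $7,727,120 = $2,318,136
Enhanced fine: $7,727,120 + $2,318,136 = $10,045,256
Cap at $8,249,600: $10,045,256 exceeds the cap → $8,249,600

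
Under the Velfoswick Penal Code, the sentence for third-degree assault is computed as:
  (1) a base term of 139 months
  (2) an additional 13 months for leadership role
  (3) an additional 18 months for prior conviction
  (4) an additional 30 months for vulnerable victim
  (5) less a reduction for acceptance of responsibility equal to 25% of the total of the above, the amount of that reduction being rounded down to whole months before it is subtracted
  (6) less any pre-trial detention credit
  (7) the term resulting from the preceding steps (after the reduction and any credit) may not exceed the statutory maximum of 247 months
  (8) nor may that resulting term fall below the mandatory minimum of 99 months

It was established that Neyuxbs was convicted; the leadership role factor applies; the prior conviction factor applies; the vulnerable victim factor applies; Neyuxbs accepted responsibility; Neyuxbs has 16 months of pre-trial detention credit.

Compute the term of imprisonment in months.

134 months

Leadership role enhancement: +13 months
Prior conviction enhancement: +18 months
Vulnerable victim enhancement: +30 months
Adjusted term: 139 months + 13 months + 18 months + 30 months = 200 months
Acceptance of responsibility reduction: 25% of 200 months = 50 months (rounded down)
After reduction: 200 − 50 = 150 months
Less pre-trial detention credit: 150 months − 16 months = 134 months
Cap at 247 months: 134 months is within the cap, no reduction.
Minimum 99 months: 134 months meets the minimum, no increase.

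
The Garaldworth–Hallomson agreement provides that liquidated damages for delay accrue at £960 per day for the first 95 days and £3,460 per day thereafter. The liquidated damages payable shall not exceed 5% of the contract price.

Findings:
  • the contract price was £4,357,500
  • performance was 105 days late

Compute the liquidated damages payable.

First 95 days: 95 × £960 = £91,200
Remaining days: (105 − 95) × £3,460 = £34,600
Accrued per-day damages: £91,200 + £34,600 = £125,800
Cap: 5% of £4,357,500 = £217,875
Cap at £217,875: £125,800 is within the cap, no reduction.

£125,800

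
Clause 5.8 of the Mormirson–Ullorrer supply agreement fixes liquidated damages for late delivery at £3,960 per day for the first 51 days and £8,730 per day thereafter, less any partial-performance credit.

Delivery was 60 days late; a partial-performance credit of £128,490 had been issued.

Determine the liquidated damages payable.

First 51 days: 51 × £3,960 = £201,960
Remaining days: (60 − 51) × £8,730 = £78,570
Accrued per-day damages: £201,960 + £78,570 = £280,530
Less partial-performance credit: £280,530 − £128,490 = £152,040

£152,040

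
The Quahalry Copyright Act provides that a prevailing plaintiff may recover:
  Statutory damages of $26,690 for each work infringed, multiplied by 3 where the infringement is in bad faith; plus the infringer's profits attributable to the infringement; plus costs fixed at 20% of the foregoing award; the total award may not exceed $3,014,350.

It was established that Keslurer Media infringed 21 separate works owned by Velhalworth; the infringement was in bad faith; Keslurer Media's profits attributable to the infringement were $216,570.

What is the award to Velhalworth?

Statutory damages: 21 × $26,690 = $560,490
Trebled: 3 × $560,490 = $1,681,470
Combined award: $1,681,470 + $216,570 = $1,898,040
Costs: 20% of $1,898,040 = $379,608
Award plus costs: $1,898,040 + $379,608 = $2,277,648
Cap at $3,014,350: $2,277,648 is within the cap, no reduction.

$2,277,648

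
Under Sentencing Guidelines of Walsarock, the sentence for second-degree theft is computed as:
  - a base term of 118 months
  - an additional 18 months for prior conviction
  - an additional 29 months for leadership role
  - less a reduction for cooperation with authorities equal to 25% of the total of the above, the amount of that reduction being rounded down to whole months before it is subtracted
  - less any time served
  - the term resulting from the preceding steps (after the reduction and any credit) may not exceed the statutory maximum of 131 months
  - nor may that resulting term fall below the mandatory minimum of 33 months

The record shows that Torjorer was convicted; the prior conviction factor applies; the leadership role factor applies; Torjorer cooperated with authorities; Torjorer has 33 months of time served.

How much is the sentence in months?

91 months

Prior conviction enhancement: +18 months
Leadership role enhancement: +29 months
Adjusted term: 118 months + 18 months + 29 months = 165 months
Cooperation with authorities reduction: 25% of 165 months = 41 months (rounded down)
After reduction: 165 − 41 = 124 months
Less time served: 124 months − 33 months = 91 months
Cap at 131 months: 91 months is within the cap, no reduction.
Minimum 33 months: 91 months meets the minimum, no increase.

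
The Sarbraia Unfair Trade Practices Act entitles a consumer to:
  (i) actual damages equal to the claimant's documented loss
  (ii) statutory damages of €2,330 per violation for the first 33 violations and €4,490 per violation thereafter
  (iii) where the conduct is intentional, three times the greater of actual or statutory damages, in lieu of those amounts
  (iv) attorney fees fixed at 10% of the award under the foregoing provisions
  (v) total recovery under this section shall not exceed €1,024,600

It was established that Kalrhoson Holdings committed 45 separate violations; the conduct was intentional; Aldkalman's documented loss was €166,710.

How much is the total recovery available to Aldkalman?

First 33 violations: 33 × €2,330 = €76,890
Remaining violations: (45 − 33) × €4,490 = €53,880
Statutory damages: €76,890 + €53,880 = €130,770
Greater of actual damages (€166,710) or statutory damages (€130,770): €166,710
Trebled: 3 × €166,710 = €500,130
Attorney fees: 10% of €500,130 = €50,013
Total before cap: €500,130 + €50,013 = €550,143
Cap at €1,024,600: €550,143 is within the cap, no reduction.

€550,143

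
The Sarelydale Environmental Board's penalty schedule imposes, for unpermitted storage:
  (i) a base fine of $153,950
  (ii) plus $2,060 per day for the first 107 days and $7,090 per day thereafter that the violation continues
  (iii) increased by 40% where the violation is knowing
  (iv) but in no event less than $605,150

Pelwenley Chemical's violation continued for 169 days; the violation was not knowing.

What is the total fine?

First 107 days: 107 × $2,060 = $220,420
Remaining days: (169 − 107) × $7,090 = $439,580
Per-day component: $220,420 + $439,580 = $660,000
Base plus per-day: $153,950 + $660,000 = $813,950
The violation was not knowing: no 40% increase.
Minimum $605,150: $813,950 meets the minimum, no increase.

$813,950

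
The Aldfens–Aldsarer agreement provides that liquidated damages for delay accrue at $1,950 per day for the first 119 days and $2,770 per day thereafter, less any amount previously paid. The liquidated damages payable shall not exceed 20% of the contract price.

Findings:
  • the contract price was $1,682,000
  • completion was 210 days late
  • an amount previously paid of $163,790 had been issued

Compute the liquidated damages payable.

First 119 days: 119 × $1,950 = $232,050
Remaining days: (210 − 119) × $2,770 = $252,070
Accrued per-day damages: $232,050 + $252,070 = $484,120
Less amount previously paid: $484,120 − $163,790 = $320,330
Cap: 20% of $1,682,000 = $336,400
Cap at $336,400: $320,330 is within the cap, no reduction.

$320,330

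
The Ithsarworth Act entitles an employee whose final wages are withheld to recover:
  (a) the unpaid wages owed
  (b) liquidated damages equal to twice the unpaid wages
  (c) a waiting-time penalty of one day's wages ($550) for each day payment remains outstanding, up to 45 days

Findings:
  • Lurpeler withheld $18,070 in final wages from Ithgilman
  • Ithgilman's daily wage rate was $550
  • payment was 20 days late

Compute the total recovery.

Doubled: 2 × $18,070 = $36,140
Penalty days: min(20, 45) = 20
Waiting-time penalty: 20 × $550 = $11,000
Total award: $18,070 + $36,140 + $11,000 = $65,210

$65,210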